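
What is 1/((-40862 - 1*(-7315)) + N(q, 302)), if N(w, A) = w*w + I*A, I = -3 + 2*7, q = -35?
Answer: -1/29000 ≈ -3.4483e-5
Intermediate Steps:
I = 11 (I = -3 + 14 = 11)
N(w, A) = w**2 + 11*A (N(w, A) = w*w + 11*A = w**2 + 11*A)
1/((-40862 - 1*(-7315)) + N(q, 302)) = 1/((-40862 - 1*(-7315)) + ((-35)**2 + 11*302)) = 1/((-40862 + 7315) + (1225 + 3322)) = 1/(-33547 + 4547) = 1/(-29000) = -1/29000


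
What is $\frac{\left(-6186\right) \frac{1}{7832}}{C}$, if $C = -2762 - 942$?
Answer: $\frac{3093}{14504864} \approx 0.00021324$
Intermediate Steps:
$C = -3704$ ($C = -2762 - 942 = -3704$)
$\frac{\left(-6186\right) \frac{1}{7832}}{C} = \frac{\left(-6186\right) \frac{1}{7832}}{-3704} = \left(-6186\right) \frac{1}{7832} \left(- \frac{1}{3704}\right) = \left(- \frac{3093}{3916}\right) \left(- \frac{1}{3704}\right) = \frac{3093}{14504864}$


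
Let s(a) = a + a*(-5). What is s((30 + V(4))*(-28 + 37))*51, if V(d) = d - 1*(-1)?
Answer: -64260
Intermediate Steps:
V(d) = 1 + d (V(d) = d + 1 = 1 + d)
s(a) = -4*a (s(a) = a - 5*a = -4*a)
s((30 + V(4))*(-28 + 37))*51 = -4*(30 + (1 + 4))*(-28 + 37)*51 = -4*(30 + 5)*9*51 = -140*9*51 = -4*315*51 = -1260*51 = -64260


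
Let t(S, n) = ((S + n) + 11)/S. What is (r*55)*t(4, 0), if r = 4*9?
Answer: 7425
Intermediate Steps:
r = 36
t(S, n) = (11 + S + n)/S
(r*55)*t(4, 0) = (36*55)*((11 + 4 + 0)/4) = 1980*((1/4)*15) = 1980*(15/4) = 7425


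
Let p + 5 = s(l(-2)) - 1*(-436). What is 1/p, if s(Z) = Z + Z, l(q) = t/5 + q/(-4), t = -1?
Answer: 5/2158 ≈ 0.0023170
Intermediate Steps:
l(q) = -⅕ - q/4 (l(q) = -1/5 + q/(-4) = -1*⅕ + q*(-¼) = -⅕ - q/4)
s(Z) = 2*Z
p = 2158/5 (p = -5 + (2*(-⅕ - ¼*(-2)) - 1*(-436)) = -5 + (2*(-⅕ + ½) + 436) = -5 + (2*(3/10) + 436) = -5 + (⅗ + 436) = -5 + 2183/5 = 2158/5 ≈ 431.60)
1/p = 1/(2158/5) = 5/2158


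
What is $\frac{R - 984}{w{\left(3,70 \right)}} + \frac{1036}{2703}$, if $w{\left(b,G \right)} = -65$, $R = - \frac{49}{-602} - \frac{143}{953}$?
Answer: $\frac{17194016609}{1107662370} \approx 15.523$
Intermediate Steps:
$R = - \frac{5627}{81958}$ ($R = \left(-49\right) \left(- \frac{1}{602}\right) - \frac{143}{953} = \frac{7}{86} - \frac{143}{953} = - \frac{5627}{81958} \approx -0.068657$)
$\frac{R - 984}{w{\left(3,70 \right)}} + \frac{1036}{2703} = \frac{- \frac{5627}{81958} - 984}{-65} + \frac{1036}{2703} = \left(- \frac{5627}{81958} - 984\right) \left(- \frac{1}{65}\right) + 1036 \cdot \frac{1}{2703} = \left(- \frac{80652299}{81958}\right) \left(- \frac{1}{65}\right) + \frac{1036}{2703} = \frac{6204023}{409790} + \frac{1036}{2703} = \frac{17194016609}{1107662370}$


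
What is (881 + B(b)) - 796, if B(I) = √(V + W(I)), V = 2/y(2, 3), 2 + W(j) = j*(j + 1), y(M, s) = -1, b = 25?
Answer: 85 + √646 ≈ 110.42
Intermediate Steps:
W(j) = -2 + j*(1 + j) (W(j) = -2 + j*(j + 1) = -2 + j*(1 + j))
V = -2 (V = 2/(-1) = 2*(-1) = -2)
B(I) = √(-4 + I + I²) (B(I) = √(-2 + (-2 + I + I²)) = √(-4 + I + I²))
(881 + B(b)) - 796 = (881 + √(-4 + 25 + 25²)) - 796 = (881 + √(-4 + 25 + 625)) - 796 = (881 + √646) - 796 = 85 + √646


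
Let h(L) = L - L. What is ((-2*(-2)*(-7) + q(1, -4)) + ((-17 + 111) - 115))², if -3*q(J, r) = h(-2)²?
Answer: 2401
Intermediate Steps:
h(L) = 0
q(J, r) = 0 (q(J, r) = -⅓*0² = -⅓*0 = 0)
((-2*(-2)*(-7) + q(1, -4)) + ((-17 + 111) - 115))² = ((-2*(-2)*(-7) + 0) + ((-17 + 111) - 115))² = ((4*(-7) + 0) + (94 - 115))² = ((-28 + 0) - 21)² = (-28 - 21)² = (-49)² = 2401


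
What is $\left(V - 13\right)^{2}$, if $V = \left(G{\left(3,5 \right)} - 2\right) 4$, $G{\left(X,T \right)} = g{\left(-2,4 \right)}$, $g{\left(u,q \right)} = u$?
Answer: $841$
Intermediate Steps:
$G{\left(X,T \right)} = -2$
$V = -16$ ($V = \left(-2 - 2\right) 4 = \left(-4\right) 4 = -16$)
$\left(V - 13\right)^{2} = \left(-16 - 13\right)^{2} = \left(-29\right)^{2} = 841$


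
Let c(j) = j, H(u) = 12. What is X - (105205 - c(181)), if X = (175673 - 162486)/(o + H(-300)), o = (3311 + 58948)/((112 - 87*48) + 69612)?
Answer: -88283665564/848835 ≈ -1.0401e+5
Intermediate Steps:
o = 62259/65548 (o = 62259/((112 - 4176) + 69612) = 62259/(-4064 + 69612) = 62259/65548 ≈ 0.94982)
X = 864381476/848835 (X = (175673 - 162486)/(62259/65548 + 12) = 13187/(848835/65548) = 13187*(65548/848835) = 864381476/848835 ≈ 1018.3)
X - (105205 - c(181)) = 864381476/848835 - (105205 - 1*181) = 864381476/848835 - (105205 - 181) = 864381476/848835 - 1*105024 = 864381476/848835 - 105024 = -88283665564/848835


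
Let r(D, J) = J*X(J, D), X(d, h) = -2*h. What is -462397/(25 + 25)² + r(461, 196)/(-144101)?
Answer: -66180090097/360252500 ≈ -183.70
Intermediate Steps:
r(D, J) = -2*D*J (r(D, J) = J*(-2*D) = -2*D*J)
-462397/(25 + 25)² + r(461, 196)/(-144101) = -462397/(25 + 25)² - 2*461*196/(-144101) = -462397/(50²) - 180712*(-1/144101) = -462397/2500 + 180712/144101 = -66180090097/360252500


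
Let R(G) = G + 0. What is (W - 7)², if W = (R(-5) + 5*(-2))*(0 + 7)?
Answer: 12544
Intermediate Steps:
R(G) = G
W = -105 (W = (-5 + 5*(-2))*(0 + 7) = (-5 - 10)*7 = -15*7 = -105)
(W - 7)² = (-105 - 7)² = (-112)² = 12544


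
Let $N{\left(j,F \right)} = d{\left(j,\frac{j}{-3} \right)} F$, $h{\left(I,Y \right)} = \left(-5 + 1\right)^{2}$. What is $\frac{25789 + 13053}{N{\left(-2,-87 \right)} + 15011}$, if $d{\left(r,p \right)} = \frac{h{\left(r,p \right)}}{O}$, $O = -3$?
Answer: $\frac{38842}{15475} \approx 2.51$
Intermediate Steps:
$h{\left(I,Y \right)} = 16$ ($h{\left(I,Y \right)} = \left(-4\right)^{2} = 16$)
$d{\left(r,p \right)} = - \frac{16}{3}$ ($d{\left(r,p \right)} = \frac{16}{-3} = 16 \left(- \frac{1}{3}\right) = - \frac{16}{3}$)
$N{\left(j,F \right)} = - \frac{16 F}{3}$
$\frac{25789 + 13053}{N{\left(-2,-87 \right)} + 15011} = \frac{25789 + 13053}{\left(- \frac{16}{3}\right) \left(-87\right) + 15011} = \frac{38842}{464 + 15011} = \frac{38842}{15475}$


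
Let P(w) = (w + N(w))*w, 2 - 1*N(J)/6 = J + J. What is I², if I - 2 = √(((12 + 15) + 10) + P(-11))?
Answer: (2 + I*√1426)² ≈ -1422.0 + 151.05*I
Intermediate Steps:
N(J) = 12 - 12*J (N(J) = 12 - 6*(J + J) = 12 - 12*J)
P(w) = w*(12 - 11*w) (P(w) = (w + (12 - 12*w))*w = (12 - 11*w)*w = w*(12 - 11*w))
I = 2 + I*√1426 (I = 2 + √(((12 + 15) + 10) - 11*(12 - 11*(-11))) = 2 + √((27 + 10) - 11*(12 + 121)) = 2 + √(37 - 11*133) = 2 + √(37 - 1463) = 2 + √(-1426) = 2 + I*√1426 ≈ 2.0 + 37.762*I)
I² = (2 + I*√1426)²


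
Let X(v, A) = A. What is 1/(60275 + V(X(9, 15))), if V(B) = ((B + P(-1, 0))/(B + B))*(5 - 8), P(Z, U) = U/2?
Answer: 2/120547 ≈ 1.6591e-5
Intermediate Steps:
P(Z, U) = U/2 (P(Z, U) = U*(1/2) = U/2)
V(B) = -3/2 (V(B) = ((B + (1/2)*0)/(B + B))*(5 - 8) = ((B + 0)/((2*B)))*(-3) = (B*(1/(2*B)))*(-3) = (1/2)*(-3) = -3/2)
1/(60275 + V(X(9, 15))) = 1/(60275 - 3/2) = 1/(120547/2) = 2/120547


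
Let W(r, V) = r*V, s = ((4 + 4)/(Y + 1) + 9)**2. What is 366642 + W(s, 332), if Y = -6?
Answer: 9620558/25 ≈ 3.8482e+5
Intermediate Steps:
s = 1369/25 (s = ((4 + 4)/(-6 + 1) + 9)**2 = (8/(-5) + 9)**2 = (8*(-1/5) + 9)**2 = (-8/5 + 9)**2 = (37/5)**2 = 1369/25 ≈ 54.760)
W(r, V) = V*r
366642 + W(s, 332) = 366642 + 332*(1369/25) = 366642 + 454508/25 = 9620558/25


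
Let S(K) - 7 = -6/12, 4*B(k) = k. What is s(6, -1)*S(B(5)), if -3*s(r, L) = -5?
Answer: 65/6 ≈ 10.833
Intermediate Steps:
s(r, L) = 5/3 (s(r, L) = -⅓*(-5) = 5/3)
B(k) = k/4
S(K) = 13/2 (S(K) = 7 - 6/12 = 7 - 6*1/12 = 7 - ½ = 13/2)
s(6, -1)*S(B(5)) = (5/3)*(13/2) = 65/6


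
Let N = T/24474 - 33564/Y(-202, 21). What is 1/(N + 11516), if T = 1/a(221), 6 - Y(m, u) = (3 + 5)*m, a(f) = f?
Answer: 4386499494/50424158464087 ≈ 8.6992e-5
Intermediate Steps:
Y(m, u) = 6 - 8*m (Y(m, u) = 6 - (3 + 5)*m = 6 - 8*m)
T = 1/221 ≈ 0.0045249
N = -90769708817/4386499494 (N = (1/221)/24474 - 33564/(6 - 8*(-202)) = (1/221)*(1/24474) - 33564/(6 + 1616) = 1/5408754 - 33564/1622 = 1/5408754 - 33564*1/1622 = 1/5408754 - 16782/811 = -90769708817/4386499494 ≈ -20.693)
1/(N + 11516) = 1/(-90769708817/4386499494 + 11516) = 1/(50424158464087/4386499494) = 4386499494/50424158464087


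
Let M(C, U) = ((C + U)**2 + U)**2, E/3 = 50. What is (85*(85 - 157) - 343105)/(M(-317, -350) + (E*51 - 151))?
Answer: -69845/39522986004 ≈ -1.7672e-6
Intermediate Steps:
E = 150 (E = 3*50 = 150)
M(C, U) = (U + (C + U)**2)**2
(85*(85 - 157) - 343105)/(M(-317, -350) + (E*51 - 151)) = (85*(85 - 157) - 343105)/((-350 + (-317 - 350)**2)**2 + (150*51 - 151)) = (85*(-72) - 343105)/((-350 + (-667)**2)**2 + (7650 - 151)) = (-6120 - 343105)/((-350 + 444889)**2 + 7499) = -349225/(444539**2 + 7499) = -349225/(197614922521 + 7499) = -349225/197614930020 = -349225*1/197614930020 = -69845/39522986004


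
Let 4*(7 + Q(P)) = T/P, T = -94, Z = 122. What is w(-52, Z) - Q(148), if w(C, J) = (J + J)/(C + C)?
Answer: 18519/3848 ≈ 4.8126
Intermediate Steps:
w(C, J) = J/C (w(C, J) = (2*J)/((2*C)) = (2*J)*(1/(2*C)) = J/C)
Q(P) = -7 - 47/(2*P) (Q(P) = -7 + (-94/P)/4 = -7 - 47/(2*P))
w(-52, Z) - Q(148) = 122/(-52) - (-7 - 47/2/148) = 122*(-1/52) - (-7 - 47/2*1/148) = -61/26 - (-7 - 47/296) = -61/26 - 1*(-2119/296) = -61/26 + 2119/296 = 18519/3848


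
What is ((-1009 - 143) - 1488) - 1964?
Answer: -4604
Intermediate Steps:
((-1009 - 143) - 1488) - 1964 = (-1152 - 1488) - 1964 = -2640 - 1964 = -4604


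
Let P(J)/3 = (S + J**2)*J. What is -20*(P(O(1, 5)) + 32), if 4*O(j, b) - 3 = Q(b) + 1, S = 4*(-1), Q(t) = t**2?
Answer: -348235/16 ≈ -21765.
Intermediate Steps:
S = -4
O(j, b) = 1 + b**2/4 (O(j, b) = 3/4 + (b**2 + 1)/4 = 3/4 + (1 + b**2)/4 = 3/4 + (1/4 + b**2/4) = 1 + b**2/4)
P(J) = 3*J*(-4 + J**2) (P(J) = 3*((-4 + J**2)*J) = 3*(J*(-4 + J**2)) = 3*J*(-4 + J**2))
-20*(P(O(1, 5)) + 32) = -20*(3*(1 + (1/4)*5**2)*(-4 + (1 + (1/4)*5**2)**2) + 32) = -20*(3*(1 + (1/4)*25)*(-4 + (1 + (1/4)*25)**2) + 32) = -20*(3*(1 + 25/4)*(-4 + (1 + 25/4)**2) + 32) = -20*(3*(29/4)*(-4 + (29/4)**2) + 32) = -20*(3*(29/4)*(-4 + 841/16) + 32) = -20*(3*(29/4)*(777/16) + 32) = -20*(67599/64 + 32) = -20*69647/64 = -348235/16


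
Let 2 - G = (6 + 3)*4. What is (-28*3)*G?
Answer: 2856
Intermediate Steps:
G = -34 (G = 2 - (6 + 3)*4 = 2 - 9*4 = 2 - 1*36 = 2 - 36 = -34)
(-28*3)*G = -28*3*(-34) = -84*(-34) = 2856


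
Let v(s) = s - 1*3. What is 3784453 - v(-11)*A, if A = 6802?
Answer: 3879681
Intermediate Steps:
v(s) = -3 + s (v(s) = s - 3 = -3 + s)
3784453 - v(-11)*A = 3784453 - (-3 - 11)*6802 = 3784453 - (-14)*6802 = 3784453 - 1*(-95228) = 3784453 + 95228 = 3879681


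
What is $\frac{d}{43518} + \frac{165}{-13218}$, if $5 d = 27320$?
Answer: $\frac{10840447}{95870154} \approx 0.11307$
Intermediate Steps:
$d = 5464$ ($d = \frac{1}{5} \cdot 27320 = 5464$)
$\frac{d}{43518} + \frac{165}{-13218} = \frac{5464}{43518} + \frac{165}{-13218} = 5464 \cdot \frac{1}{43518} + 165 \left(- \frac{1}{13218}\right) = \frac{2732}{21759} - \frac{55}{4406} = \frac{10840447}{95870154}$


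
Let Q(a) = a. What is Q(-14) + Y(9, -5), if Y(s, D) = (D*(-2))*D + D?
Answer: -69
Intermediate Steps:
Y(s, D) = D - 2*D**2 (Y(s, D) = (-2*D)*D + D = -2*D**2 + D = D - 2*D**2)
Q(-14) + Y(9, -5) = -14 - 5*(1 - 2*(-5)) = -14 - 5*(1 + 10) = -14 - 5*11 = -14 - 55 = -69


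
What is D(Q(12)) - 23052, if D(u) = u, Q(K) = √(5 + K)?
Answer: -23052 + √17 ≈ -23048.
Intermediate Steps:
D(Q(12)) - 23052 = √(5 + 12) - 23052 = √17 - 23052 = -23052 + √17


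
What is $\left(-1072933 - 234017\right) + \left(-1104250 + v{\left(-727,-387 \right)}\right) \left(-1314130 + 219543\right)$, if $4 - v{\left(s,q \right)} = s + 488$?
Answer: $1208430403159$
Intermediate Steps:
$v{\left(s,q \right)} = -484 - s$ ($v{\left(s,q \right)} = 4 - \left(s + 488\right) = 4 - \left(488 + s\right) = -484 - s$)
$\left(-1072933 - 234017\right) + \left(-1104250 + v{\left(-727,-387 \right)}\right) \left(-1314130 + 219543\right) = \left(-1072933 - 234017\right) + \left(-1104250 - -243\right) \left(-1314130 + 219543\right) = -1306950 + \left(-1104250 + \left(-484 + 727\right)\right) \left(-1094587\right) = -1306950 + \left(-1104250 + 243\right) \left(-1094587\right) = -1306950 - -1208431710109 = -1306950 + 1208431710109 = 1208430403159$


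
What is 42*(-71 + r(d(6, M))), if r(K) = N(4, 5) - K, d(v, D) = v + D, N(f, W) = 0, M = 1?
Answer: -3276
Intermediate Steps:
d(v, D) = D + v
r(K) = -K (r(K) = 0 - K = -K)
42*(-71 + r(d(6, M))) = 42*(-71 - (1 + 6)) = 42*(-71 - 1*7) = 42*(-71 - 7) = 42*(-78) = -3276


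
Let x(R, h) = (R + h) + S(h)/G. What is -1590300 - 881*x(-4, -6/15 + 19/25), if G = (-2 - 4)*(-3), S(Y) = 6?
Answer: -119054012/75 ≈ -1.5874e+6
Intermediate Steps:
G = 18 (G = -6*(-3) = 18)
x(R, h) = 1/3 + R + h (x(R, h) = (R + h) + 6/18 = (R + h) + 6*(1/18) = (R + h) + 1/3 = 1/3 + R + h)
-1590300 - 881*x(-4, -6/15 + 19/25) = -1590300 - 881*(1/3 - 4 + (-6/15 + 19/25)) = -1590300 - 881*(1/3 - 4 + (-6*1/15 + 19*(1/25))) = -1590300 - 881*(1/3 - 4 + (-2/5 + 19/25)) = -1590300 - 881*(1/3 - 4 + 9/25) = -1590300 - 881*(-248)/75 = -1590300 - 1*(-218488/75) = -1590300 + 218488/75 = -119054012/75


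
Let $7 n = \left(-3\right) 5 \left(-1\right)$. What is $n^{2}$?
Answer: $\frac{225}{49} \approx 4.5918$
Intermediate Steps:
$n = \frac{15}{7}$ ($n = \frac{\left(-3\right) 5 \left(-1\right)}{7} = \frac{\left(-15\right) \left(-1\right)}{7} = \frac{1}{7} \cdot 15 = \frac{15}{7} \approx 2.1429$)
$n^{2} = \left(\frac{15}{7}\right)^{2} = \frac{225}{49}$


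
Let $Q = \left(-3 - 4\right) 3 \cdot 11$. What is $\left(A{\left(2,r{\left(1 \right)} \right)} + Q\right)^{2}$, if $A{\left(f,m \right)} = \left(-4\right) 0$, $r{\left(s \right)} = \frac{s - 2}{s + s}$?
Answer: $53361$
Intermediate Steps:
$r{\left(s \right)} = \frac{-2 + s}{2 s}$
$A{\left(f,m \right)} = 0$
$Q = -231$ ($Q = \left(-7\right) 3 \cdot 11 = \left(-21\right) 11 = -231$)
$\left(A{\left(2,r{\left(1 \right)} \right)} + Q\right)^{2} = \left(0 - 231\right)^{2} = \left(-231\right)^{2} = 53361$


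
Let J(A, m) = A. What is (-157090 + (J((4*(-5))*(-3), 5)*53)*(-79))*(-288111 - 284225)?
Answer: 233690512160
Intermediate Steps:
(-157090 + (J((4*(-5))*(-3), 5)*53)*(-79))*(-288111 - 284225) = (-157090 + (((4*(-5))*(-3))*53)*(-79))*(-288111 - 284225) = (-157090 + (-20*(-3)*53)*(-79))*(-572336) = (-157090 + (60*53)*(-79))*(-572336) = (-157090 + 3180*(-79))*(-572336) = (-157090 - 251220)*(-572336) = -408310*(-572336) = 233690512160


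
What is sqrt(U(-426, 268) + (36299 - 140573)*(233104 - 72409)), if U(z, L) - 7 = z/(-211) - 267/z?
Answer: I*sqrt(15042499186672693110)/29962 ≈ 1.2945e+5*I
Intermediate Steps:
U(z, L) = 7 - 267/z - z/211 (U(z, L) = 7 + (z/(-211) - 267/z) = 7 + (z*(-1/211) - 267/z) = 7 + (-z/211 - 267/z) = 7 + (-267/z - z/211) = 7 - 267/z - z/211)
sqrt(U(-426, 268) + (36299 - 140573)*(233104 - 72409)) = sqrt((7 - 267/(-426) - 1/211*(-426)) + (36299 - 140573)*(233104 - 72409)) = sqrt((7 - 267*(-1/426) + 426/211) - 104274*160695) = sqrt((7 + 89/142 + 426/211) - 16756310430) = sqrt(289005/29962 - 16756310430) = sqrt(-502052572814655/29962) = I*sqrt(15042499186672693110)/29962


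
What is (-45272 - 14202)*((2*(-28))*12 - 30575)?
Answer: 1858384078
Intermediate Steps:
(-45272 - 14202)*((2*(-28))*12 - 30575) = -59474*(-56*12 - 30575) = -59474*(-672 - 30575) = -59474*(-31247) = 1858384078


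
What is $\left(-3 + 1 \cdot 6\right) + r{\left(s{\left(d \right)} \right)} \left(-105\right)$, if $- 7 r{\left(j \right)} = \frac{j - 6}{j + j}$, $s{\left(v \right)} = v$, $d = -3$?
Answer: $\frac{51}{2} \approx 25.5$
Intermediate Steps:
$r{\left(j \right)} = - \frac{-6 + j}{14 j}$ ($r{\left(j \right)} = - \frac{\left(j - 6\right) \frac{1}{j + j}}{7} = - \frac{\left(-6 + j\right) \frac{1}{2 j}}{7} = - \frac{\frac{1}{2} \frac{1}{j} \left(-6 + j\right)}{7} = - \frac{-6 + j}{14 j}$)
$\left(-3 + 1 \cdot 6\right) + r{\left(s{\left(d \right)} \right)} \left(-105\right) = \left(-3 + 1 \cdot 6\right) + \frac{6 - -3}{14 \left(-3\right)} \left(-105\right) = \left(-3 + 6\right) + \frac{1}{14} \left(- \frac{1}{3}\right) \left(6 + 3\right) \left(-105\right) = 3 + \frac{1}{14} \left(- \frac{1}{3}\right) 9 \left(-105\right) = 3 - - \frac{45}{2} = 3 + \frac{45}{2} = \frac{51}{2}$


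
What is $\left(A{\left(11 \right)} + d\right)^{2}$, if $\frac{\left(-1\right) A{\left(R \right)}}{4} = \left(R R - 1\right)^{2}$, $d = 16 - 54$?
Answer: $3322139044$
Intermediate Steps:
$d = -38$
$A{\left(R \right)} = - 4 \left(-1 + R^{2}\right)^{2}$ ($A{\left(R \right)} = - 4 \left(R R - 1\right)^{2} = - 4 \left(R^{2} - 1\right)^{2} = - 4 \left(-1 + R^{2}\right)^{2}$)
$\left(A{\left(11 \right)} + d\right)^{2} = \left(- 4 \left(-1 + 11^{2}\right)^{2} - 38\right)^{2} = \left(- 4 \left(-1 + 121\right)^{2} - 38\right)^{2} = \left(- 4 \cdot 120^{2} - 38\right)^{2} = \left(\left(-4\right) 14400 - 38\right)^{2} = \left(-57600 - 38\right)^{2} = \left(-57638\right)^{2} = 3322139044$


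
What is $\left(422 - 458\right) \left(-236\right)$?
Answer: $8496$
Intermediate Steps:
$\left(422 - 458\right) \left(-236\right) = \left(-36\right) \left(-236\right) = 8496$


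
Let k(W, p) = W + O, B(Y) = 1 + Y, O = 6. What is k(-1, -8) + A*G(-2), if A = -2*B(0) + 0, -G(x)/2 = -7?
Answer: -23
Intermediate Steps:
G(x) = 14 (G(x) = -2*(-7) = 14)
k(W, p) = 6 + W (k(W, p) = W + 6 = 6 + W)
A = -2 (A = -2*(1 + 0) + 0 = -2*1 + 0 = -2 + 0 = -2)
k(-1, -8) + A*G(-2) = (6 - 1) - 2*14 = 5 - 28 = -23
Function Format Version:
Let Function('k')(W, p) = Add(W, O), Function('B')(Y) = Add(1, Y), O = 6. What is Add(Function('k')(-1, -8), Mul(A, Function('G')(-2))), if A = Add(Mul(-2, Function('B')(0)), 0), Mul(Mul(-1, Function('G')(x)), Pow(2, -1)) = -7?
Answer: -23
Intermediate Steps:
Function('G')(x) = 14 (Function('G')(x) = Mul(-2, -7) = 14)
Function('k')(W, p) = Add(6, W) (Function('k')(W, p) = Add(W, 6) = Add(6, W))
A = -2 (A = Add(Mul(-2, Add(1, 0)), 0) = Add(Mul(-2, 1), 0) = Add(-2, 0) = -2)
Add(Function('k')(-1, -8), Mul(A, Function('G')(-2))) = Add(Add(6, -1), Mul(-2, 14)) = Add(5, -28) = -23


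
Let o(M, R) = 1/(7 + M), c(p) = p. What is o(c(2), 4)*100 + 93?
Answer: 937/9 ≈ 104.11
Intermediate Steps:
o(c(2), 4)*100 + 93 = 100/(7 + 2) + 93 = 100/9 + 93 = 937/9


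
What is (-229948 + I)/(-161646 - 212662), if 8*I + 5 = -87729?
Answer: 963659/1497232 ≈ 0.64363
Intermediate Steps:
I = -43867/4 (I = -5/8 + (⅛)*(-87729) = -5/8 - 87729/8 = -43867/4 ≈ -10967.)
(-229948 + I)/(-161646 - 212662) = (-229948 - 43867/4)/(-161646 - 212662) = -963659/4/(-374308) = -963659/4*(-1/374308) = 963659/1497232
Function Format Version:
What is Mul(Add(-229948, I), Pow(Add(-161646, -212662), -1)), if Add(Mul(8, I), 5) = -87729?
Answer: Rational(963659, 1497232) ≈ 0.64363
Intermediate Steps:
I = Rational(-43867, 4) (I = Add(Rational(-5, 8), Mul(Rational(1, 8), -87729)) = Add(Rational(-5, 8), Rational(-87729, 8)) = Rational(-43867, 4) ≈ -10967.)
Mul(Add(-229948, I), Pow(Add(-161646, -212662), -1)) = Mul(Add(-229948, Rational(-43867, 4)), Pow(Add(-161646, -212662), -1)) = Mul(Rational(-963659, 4), Pow(-374308, -1)) = Mul(Rational(-963659, 4), Rational(-1, 374308)) = Rational(963659, 1497232)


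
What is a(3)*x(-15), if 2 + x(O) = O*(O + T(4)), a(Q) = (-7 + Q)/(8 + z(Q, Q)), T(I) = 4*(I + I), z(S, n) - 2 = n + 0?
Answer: 1028/13 ≈ 79.077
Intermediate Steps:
z(S, n) = 2 + n (z(S, n) = 2 + (n + 0) = 2 + n)
T(I) = 8*I (T(I) = 4*(2*I) = 8*I)
a(Q) = (-7 + Q)/(10 + Q) (a(Q) = (-7 + Q)/(8 + (2 + Q)) = (-7 + Q)/(10 + Q))
x(O) = -2 + O*(32 + O) (x(O) = -2 + O*(O + 8*4) = -2 + O*(O + 32) = -2 + O*(32 + O))
a(3)*x(-15) = ((-7 + 3)/(10 + 3))*(-2 + (-15)**2 + 32*(-15)) = (-4/13)*(-2 + 225 - 480) = ((1/13)*(-4))*(-257) = -4/13*(-257) = 1028/13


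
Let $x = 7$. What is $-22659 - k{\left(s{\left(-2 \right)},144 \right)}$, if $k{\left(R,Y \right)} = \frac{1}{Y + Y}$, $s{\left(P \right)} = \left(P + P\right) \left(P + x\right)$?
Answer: $- \frac{6525793}{288} \approx -22659.0$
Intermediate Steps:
$s{\left(P \right)} = 2 P \left(7 + P\right)$ ($s{\left(P \right)} = \left(P + P\right) \left(P + 7\right) = 2 P \left(7 + P\right)$)
$k{\left(R,Y \right)} = \frac{1}{2 Y}$
$-22659 - k{\left(s{\left(-2 \right)},144 \right)} = -22659 - \frac{1}{2 \cdot 144} = -22659 - \frac{1}{2} \cdot \frac{1}{144} = -22659 - \frac{1}{288} = - \frac{6525793}{288}$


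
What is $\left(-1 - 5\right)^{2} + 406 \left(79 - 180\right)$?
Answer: $-40970$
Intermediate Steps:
$\left(-1 - 5\right)^{2} + 406 \left(79 - 180\right) = \left(-6\right)^{2} + 406 \left(79 - 180\right) = 36 + 406 \left(-101\right) = 36 - 41006 = -40970$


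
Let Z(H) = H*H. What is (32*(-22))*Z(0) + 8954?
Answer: 8954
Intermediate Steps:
Z(H) = H**2
(32*(-22))*Z(0) + 8954 = (32*(-22))*0**2 + 8954 = -704*0 + 8954 = 0 + 8954 = 8954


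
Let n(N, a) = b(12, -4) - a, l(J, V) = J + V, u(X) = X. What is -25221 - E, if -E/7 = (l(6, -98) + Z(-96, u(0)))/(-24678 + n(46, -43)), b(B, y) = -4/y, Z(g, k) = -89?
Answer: -621292847/24634 ≈ -25221.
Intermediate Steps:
n(N, a) = 1 - a (n(N, a) = -4/(-4) - a = -4*(-¼) - a = 1 - a)
E = -1267/24634 (E = -7*((6 - 98) - 89)/(-24678 + (1 - 1*(-43))) = -7*(-92 - 89)/(-24678 + (1 + 43)) = -(-1267)/(-24678 + 44) = -(-1267)/(-24634) = -(-1267)*(-1)/24634 = -7*181/24634 = -1267/24634 ≈ -0.051433)
-25221 - E = -25221 - 1*(-1267/24634) = -25221 + 1267/24634 = -621292847/24634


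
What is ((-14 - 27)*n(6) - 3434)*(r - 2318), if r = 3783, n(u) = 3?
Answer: -5211005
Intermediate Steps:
((-14 - 27)*n(6) - 3434)*(r - 2318) = ((-14 - 27)*3 - 3434)*(3783 - 2318) = (-41*3 - 3434)*1465 = (-123 - 3434)*1465 = -3557*1465 = -5211005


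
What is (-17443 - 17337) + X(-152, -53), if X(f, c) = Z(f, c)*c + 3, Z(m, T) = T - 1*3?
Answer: -31809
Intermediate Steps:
Z(m, T) = -3 + T (Z(m, T) = T - 3 = -3 + T)
X(f, c) = 3 + c*(-3 + c) (X(f, c) = (-3 + c)*c + 3 = c*(-3 + c) + 3 = 3 + c*(-3 + c))
(-17443 - 17337) + X(-152, -53) = (-17443 - 17337) + (3 - 53*(-3 - 53)) = -34780 + (3 - 53*(-56)) = -34780 + (3 + 2968) = -34780 + 2971 = -31809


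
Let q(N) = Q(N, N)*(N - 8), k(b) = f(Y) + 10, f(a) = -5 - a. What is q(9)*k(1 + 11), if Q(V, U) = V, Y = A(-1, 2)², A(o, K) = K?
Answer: 9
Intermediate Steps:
Y = 4 (Y = 2² = 4)
k(b) = 1 (k(b) = (-5 - 1*4) + 10 = (-5 - 4) + 10 = -9 + 10 = 1)
q(N) = N*(-8 + N) (q(N) = N*(N - 8) = N*(-8 + N))
q(9)*k(1 + 11) = (9*(-8 + 9))*1 = (9*1)*1 = 9*1 = 9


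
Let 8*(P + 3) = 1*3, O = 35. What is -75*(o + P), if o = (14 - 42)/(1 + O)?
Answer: 6125/24 ≈ 255.21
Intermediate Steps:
P = -21/8 (P = -3 + (1*3)/8 = -3 + (⅛)*3 = -3 + 3/8 = -21/8 ≈ -2.6250)
o = -7/9 (o = (14 - 42)/(1 + 35) = -28/36 = -28*1/36 = -7/9 ≈ -0.77778)
-75*(o + P) = -75*(-7/9 - 21/8) = -75*(-245/72) = 6125/24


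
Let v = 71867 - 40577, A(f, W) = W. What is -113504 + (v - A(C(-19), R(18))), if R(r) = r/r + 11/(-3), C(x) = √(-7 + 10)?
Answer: -246634/3 ≈ -82211.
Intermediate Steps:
C(x) = √3
R(r) = -8/3 (R(r) = 1 + 11*(-⅓) = 1 - 11/3 = -8/3)
v = 31290
-113504 + (v - A(C(-19), R(18))) = -113504 + (31290 - 1*(-8/3)) = -113504 + (31290 + 8/3) = -113504 + 93878/3 = -246634/3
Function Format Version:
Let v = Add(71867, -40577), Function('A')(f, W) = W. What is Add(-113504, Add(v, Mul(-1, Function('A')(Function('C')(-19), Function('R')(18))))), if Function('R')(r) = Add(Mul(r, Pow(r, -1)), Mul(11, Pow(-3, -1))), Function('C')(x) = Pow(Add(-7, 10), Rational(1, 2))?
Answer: Rational(-246634, 3) ≈ -82211.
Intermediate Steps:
Function('C')(x) = Pow(3, Rational(1, 2))
Function('R')(r) = Rational(-8, 3) (Function('R')(r) = Add(1, Mul(11, Rational(-1, 3))) = Add(1, Rational(-11, 3)) = Rational(-8, 3))
v = 31290
Add(-113504, Add(v, Mul(-1, Function('A')(Function('C')(-19), Function('R')(18))))) = Add(-113504, Add(31290, Mul(-1, Rational(-8, 3)))) = Add(-113504, Add(31290, Rational(8, 3))) = Add(-113504, Rational(93878, 3)) = Rational(-246634, 3)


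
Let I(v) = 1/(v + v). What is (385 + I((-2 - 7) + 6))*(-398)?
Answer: -459491/3 ≈ -1.5316e+5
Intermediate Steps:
I(v) = 1/(2*v)
(385 + I((-2 - 7) + 6))*(-398) = (385 + 1/(2*((-2 - 7) + 6)))*(-398) = (385 + 1/(2*(-9 + 6)))*(-398) = (385 + (1/2)/(-3))*(-398) = (385 + (1/2)*(-1/3))*(-398) = (385 - 1/6)*(-398) = (2309/6)*(-398) = -459491/3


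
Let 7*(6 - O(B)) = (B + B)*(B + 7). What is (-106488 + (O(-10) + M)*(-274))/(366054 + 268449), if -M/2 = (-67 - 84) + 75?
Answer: -1032020/4441521 ≈ -0.23236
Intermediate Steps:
O(B) = 6 - 2*B*(7 + B)/7 (O(B) = 6 - (B + B)*(B + 7)/7 = 6 - 2*B*(7 + B)/7)
M = 152 (M = -2*((-67 - 84) + 75) = -2*(-151 + 75) = -2*(-76) = 152)
(-106488 + (O(-10) + M)*(-274))/(366054 + 268449) = (-106488 + ((6 - 2*(-10) - 2/7*(-10)**2) + 152)*(-274))/(366054 + 268449) = (-106488 + ((6 + 20 - 2/7*100) + 152)*(-274))/634503 = (-106488 + ((6 + 20 - 200/7) + 152)*(-274))*(1/634503) = (-106488 + (-18/7 + 152)*(-274))*(1/634503) = (-106488 + (1046/7)*(-274))*(1/634503) = (-106488 - 286604/7)*(1/634503) = -1032020/7*1/634503 = -1032020/4441521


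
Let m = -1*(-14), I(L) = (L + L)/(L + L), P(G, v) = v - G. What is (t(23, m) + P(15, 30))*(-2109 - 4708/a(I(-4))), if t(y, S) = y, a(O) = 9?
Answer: -900182/9 ≈ -1.0002e+5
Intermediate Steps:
I(L) = 1 (I(L) = (2*L)/((2*L)) = (2*L)*(1/(2*L)) = 1)
m = 14
(t(23, m) + P(15, 30))*(-2109 - 4708/a(I(-4))) = (23 + (30 - 1*15))*(-2109 - 4708/9) = (23 + (30 - 15))*(-2109 - 4708*⅑) = (23 + 15)*(-2109 - 4708/9) = 38*(-23689/9) = -900182/9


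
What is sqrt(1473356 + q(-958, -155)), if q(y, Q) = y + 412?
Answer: sqrt(1472810) ≈ 1213.6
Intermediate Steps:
q(y, Q) = 412 + y
sqrt(1473356 + q(-958, -155)) = sqrt(1473356 + (412 - 958)) = sqrt(1473356 - 546) = sqrt(1472810)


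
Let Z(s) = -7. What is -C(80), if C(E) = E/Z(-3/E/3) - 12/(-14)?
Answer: 74/7 ≈ 10.571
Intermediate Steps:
C(E) = 6/7 - E/7 (C(E) = E/(-7) - 12/(-14) = E*(-1/7) - 12*(-1/14) = -E/7 + 6/7 = 6/7 - E/7)
-C(80) = -(6/7 - 1/7*80) = -(6/7 - 80/7) = -1*(-74/7) = 74/7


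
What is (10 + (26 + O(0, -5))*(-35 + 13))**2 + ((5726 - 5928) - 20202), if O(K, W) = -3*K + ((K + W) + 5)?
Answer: 295440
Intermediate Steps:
O(K, W) = 5 + W - 2*K (O(K, W) = -3*K + (5 + K + W) = 5 + W - 2*K)
(10 + (26 + O(0, -5))*(-35 + 13))**2 + ((5726 - 5928) - 20202) = (10 + (26 + (5 - 5 - 2*0))*(-35 + 13))**2 + ((5726 - 5928) - 20202) = (10 + (26 + (5 - 5 + 0))*(-22))**2 + (-202 - 20202) = (10 + (26 + 0)*(-22))**2 - 20404 = (10 + 26*(-22))**2 - 20404 = (10 - 572)**2 - 20404 = (-562)**2 - 20404 = 315844 - 20404 = 295440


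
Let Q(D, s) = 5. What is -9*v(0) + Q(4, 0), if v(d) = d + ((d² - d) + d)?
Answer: 5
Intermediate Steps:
v(d) = d + d²
-9*v(0) + Q(4, 0) = -0*(1 + 0) + 5 = -0 + 5 = -9*0 + 5 = 0 + 5 = 5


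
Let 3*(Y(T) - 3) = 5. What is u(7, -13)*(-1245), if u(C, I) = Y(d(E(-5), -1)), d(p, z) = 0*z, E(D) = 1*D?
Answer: -5810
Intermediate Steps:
E(D) = D
d(p, z) = 0
Y(T) = 14/3 (Y(T) = 3 + (⅓)*5 = 3 + 5/3 = 14/3)
u(C, I) = 14/3
u(7, -13)*(-1245) = (14/3)*(-1245) = -5810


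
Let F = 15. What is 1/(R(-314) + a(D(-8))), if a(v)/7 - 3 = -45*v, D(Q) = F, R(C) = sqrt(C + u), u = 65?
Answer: -1568/7375955 - I*sqrt(249)/22127865 ≈ -0.00021258 - 7.1312e-7*I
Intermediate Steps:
R(C) = sqrt(65 + C) (R(C) = sqrt(C + 65) = sqrt(65 + C))
D(Q) = 15
a(v) = 21 - 315*v (a(v) = 21 + 7*(-45*v) = 21 - 315*v)
1/(R(-314) + a(D(-8))) = 1/(sqrt(65 - 314) + (21 - 315*15)) = 1/(sqrt(-249) + (21 - 4725)) = 1/(I*sqrt(249) - 4704) = 1/(-4704 + I*sqrt(249))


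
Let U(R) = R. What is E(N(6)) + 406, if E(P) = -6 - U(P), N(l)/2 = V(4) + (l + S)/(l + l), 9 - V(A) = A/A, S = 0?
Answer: 383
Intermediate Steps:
V(A) = 8 (V(A) = 9 - A/A = 9 - 1*1 = 9 - 1 = 8)
N(l) = 17 (N(l) = 2*(8 + (l + 0)/(l + l)) = 2*(8 + l/((2*l))) = 2*(8 + l*(1/(2*l))) = 2*(8 + 1/2) = 2*(17/2) = 17)
E(P) = -6 - P
E(N(6)) + 406 = (-6 - 1*17) + 406 = (-6 - 17) + 406 = -23 + 406 = 383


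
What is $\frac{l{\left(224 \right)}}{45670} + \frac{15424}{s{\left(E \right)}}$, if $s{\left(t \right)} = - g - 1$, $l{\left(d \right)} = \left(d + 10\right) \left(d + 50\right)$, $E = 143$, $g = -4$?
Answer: $\frac{352303214}{68505} \approx 5142.7$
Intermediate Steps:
$l{\left(d \right)} = \left(10 + d\right) \left(50 + d\right)$
$s{\left(t \right)} = 3$ ($s{\left(t \right)} = \left(-1\right) \left(-4\right) - 1 = 4 - 1 = 3$)
$\frac{l{\left(224 \right)}}{45670} + \frac{15424}{s{\left(E \right)}} = \frac{500 + 224^{2} + 60 \cdot 224}{45670} + \frac{15424}{3} = \left(500 + 50176 + 13440\right) \frac{1}{45670} + 15424 \cdot \frac{1}{3} = 64116 \cdot \frac{1}{45670} + \frac{15424}{3} = \frac{32058}{22835} + \frac{15424}{3} = \frac{352303214}{68505}$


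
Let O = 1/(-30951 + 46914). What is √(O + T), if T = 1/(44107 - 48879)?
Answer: 19*I*√590359629/38087718 ≈ 0.012121*I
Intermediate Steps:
T = -1/4772 (T = 1/(-4772) = -1/4772 ≈ -0.00020956)
O = 1/15963 ≈ 6.2645e-5
√(O + T) = √(1/15963 - 1/4772) = √(-11191/76175436) = 19*I*√590359629/38087718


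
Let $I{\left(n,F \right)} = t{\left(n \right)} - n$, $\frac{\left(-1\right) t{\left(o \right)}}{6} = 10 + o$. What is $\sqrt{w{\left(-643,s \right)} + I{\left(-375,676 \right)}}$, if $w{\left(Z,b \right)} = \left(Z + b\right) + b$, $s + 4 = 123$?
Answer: $12 \sqrt{15} \approx 46.476$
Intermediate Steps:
$s = 119$ ($s = -4 + 123 = 119$)
$t{\left(o \right)} = -60 - 6 o$ ($t{\left(o \right)} = - 6 \left(10 + o\right) = -60 - 6 o$)
$w{\left(Z,b \right)} = Z + 2 b$
$I{\left(n,F \right)} = -60 - 7 n$ ($I{\left(n,F \right)} = \left(-60 - 6 n\right) - n = -60 - 7 n$)
$\sqrt{w{\left(-643,s \right)} + I{\left(-375,676 \right)}} = \sqrt{\left(-643 + 2 \cdot 119\right) - -2565} = \sqrt{\left(-643 + 238\right) + \left(-60 + 2625\right)} = \sqrt{-405 + 2565} = \sqrt{2160} = 12 \sqrt{15}$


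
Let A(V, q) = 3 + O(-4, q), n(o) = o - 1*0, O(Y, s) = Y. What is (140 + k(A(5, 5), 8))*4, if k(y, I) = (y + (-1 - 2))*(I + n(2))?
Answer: 400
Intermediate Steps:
n(o) = o (n(o) = o + 0 = o)
A(V, q) = -1 (A(V, q) = 3 - 4 = -1)
k(y, I) = (-3 + y)*(2 + I) (k(y, I) = (y + (-1 - 2))*(I + 2) = (y - 3)*(2 + I) = (-3 + y)*(2 + I))
(140 + k(A(5, 5), 8))*4 = (140 + (-6 - 3*8 + 2*(-1) + 8*(-1)))*4 = (140 + (-6 - 24 - 2 - 8))*4 = (140 - 40)*4 = 100*4 = 400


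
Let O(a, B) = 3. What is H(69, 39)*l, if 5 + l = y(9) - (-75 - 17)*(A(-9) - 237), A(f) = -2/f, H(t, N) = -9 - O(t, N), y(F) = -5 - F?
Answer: 784892/3 ≈ 2.6163e+5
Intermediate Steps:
H(t, N) = -12 (H(t, N) = -9 - 1*3 = -9 - 3 = -12)
l = -196223/9 (l = -5 + ((-5 - 1*9) - (-75 - 17)*(-2/(-9) - 237)) = -5 + ((-5 - 9) - (-92)*(-2*(-1/9) - 237)) = -5 + (-14 - (-92)*(2/9 - 237)) = -5 + (-14 - (-92)*(-2131)/9) = -5 + (-14 - 1*196052/9) = -5 + (-14 - 196052/9) = -5 - 196178/9 = -196223/9 ≈ -21803.)
H(69, 39)*l = -12*(-196223/9) = 784892/3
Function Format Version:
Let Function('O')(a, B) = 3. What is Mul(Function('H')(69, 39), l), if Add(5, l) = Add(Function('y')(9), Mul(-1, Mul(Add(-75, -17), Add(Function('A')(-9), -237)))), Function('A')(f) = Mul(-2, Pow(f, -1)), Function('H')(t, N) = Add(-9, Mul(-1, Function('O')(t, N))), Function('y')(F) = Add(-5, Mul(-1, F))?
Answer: Rational(784892, 3) ≈ 2.6163e+5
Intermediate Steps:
Function('H')(t, N) = -12 (Function('H')(t, N) = Add(-9, Mul(-1, 3)) = Add(-9, -3) = -12)
l = Rational(-196223, 9) (l = Add(-5, Add(Add(-5, Mul(-1, 9)), Mul(-1, Mul(Add(-75, -17), Add(Mul(-2, Pow(-9, -1)), -237))))) = Add(-5, Add(Add(-5, -9), Mul(-1, Mul(-92, Add(Mul(-2, Rational(-1, 9)), -237))))) = Add(-5, Add(-14, Mul(-1, Mul(-92, Add(Rational(2, 9), -237))))) = Add(-5, Add(-14, Mul(-1, Mul(-92, Rational(-2131, 9))))) = Add(-5, Add(-14, Mul(-1, Rational(196052, 9)))) = Add(-5, Add(-14, Rational(-196052, 9))) = Add(-5, Rational(-196178, 9)) = Rational(-196223, 9) ≈ -21803.)
Mul(Function('H')(69, 39), l) = Mul(-12, Rational(-196223, 9)) = Rational(784892, 3)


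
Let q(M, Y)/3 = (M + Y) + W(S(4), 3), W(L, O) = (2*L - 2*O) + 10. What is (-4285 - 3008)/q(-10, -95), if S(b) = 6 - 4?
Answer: 2431/97 ≈ 25.062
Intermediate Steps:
S(b) = 2
W(L, O) = 10 - 2*O + 2*L (W(L, O) = (-2*O + 2*L) + 10 = 10 - 2*O + 2*L)
q(M, Y) = 24 + 3*M + 3*Y (q(M, Y) = 3*((M + Y) + (10 - 2*3 + 2*2)) = 3*((M + Y) + (10 - 6 + 4)) = 3*((M + Y) + 8) = 3*(8 + M + Y) = 24 + 3*M + 3*Y)
(-4285 - 3008)/q(-10, -95) = (-4285 - 3008)/(24 + 3*(-10) + 3*(-95)) = -7293/(24 - 30 - 285) = -7293/(-291) = -7293*(-1/291) = 2431/97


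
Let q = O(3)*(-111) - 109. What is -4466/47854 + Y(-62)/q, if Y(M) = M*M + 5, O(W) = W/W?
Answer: -92586283/5263940 ≈ -17.589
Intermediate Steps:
O(W) = 1
q = -220 (q = 1*(-111) - 109 = -111 - 109 = -220)
Y(M) = 5 + M² (Y(M) = M² + 5 = 5 + M²)
-4466/47854 + Y(-62)/q = -4466/47854 + (5 + (-62)²)/(-220) = -4466*1/47854 + (5 + 3844)*(-1/220) = -2233/23927 + 3849*(-1/220) = -2233/23927 - 3849/220 = -92586283/5263940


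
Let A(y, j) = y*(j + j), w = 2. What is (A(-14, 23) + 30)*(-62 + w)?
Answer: 36840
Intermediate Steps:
A(y, j) = 2*j*y (A(y, j) = y*(2*j) = 2*j*y)
(A(-14, 23) + 30)*(-62 + w) = (2*23*(-14) + 30)*(-62 + 2) = (-644 + 30)*(-60) = -614*(-60) = 36840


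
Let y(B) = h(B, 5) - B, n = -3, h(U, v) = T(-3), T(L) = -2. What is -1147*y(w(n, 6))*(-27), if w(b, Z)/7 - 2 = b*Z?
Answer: 3406590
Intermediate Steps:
h(U, v) = -2
w(b, Z) = 14 + 7*Z*b (w(b, Z) = 14 + 7*(b*Z) = 14 + 7*(Z*b) = 14 + 7*Z*b)
y(B) = -2 - B
-1147*y(w(n, 6))*(-27) = -1147*(-2 - (14 + 7*6*(-3)))*(-27) = -1147*(-2 - (14 - 126))*(-27) = -1147*(-2 - 1*(-112))*(-27) = -1147*(-2 + 112)*(-27) = -126170*(-27) = -1147*(-2970) = 3406590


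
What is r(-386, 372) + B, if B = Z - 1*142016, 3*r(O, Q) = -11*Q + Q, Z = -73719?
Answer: -216975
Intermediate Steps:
r(O, Q) = -10*Q/3 (r(O, Q) = (-11*Q + Q)/3 = (-10*Q)/3 = -10*Q/3)
B = -215735 (B = -73719 - 1*142016 = -73719 - 142016 = -215735)
r(-386, 372) + B = -10/3*372 - 215735 = -1240 - 215735 = -216975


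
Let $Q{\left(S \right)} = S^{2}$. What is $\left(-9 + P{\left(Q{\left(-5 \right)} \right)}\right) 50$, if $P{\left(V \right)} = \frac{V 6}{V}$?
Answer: $-150$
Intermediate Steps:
$P{\left(V \right)} = 6$ ($P{\left(V \right)} = \frac{6 V}{V} = 6$)
$\left(-9 + P{\left(Q{\left(-5 \right)} \right)}\right) 50 = \left(-9 + 6\right) 50 = \left(-3\right) 50 = -150$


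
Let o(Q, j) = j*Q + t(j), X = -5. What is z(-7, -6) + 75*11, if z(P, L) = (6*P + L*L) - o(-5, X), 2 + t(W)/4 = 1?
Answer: 798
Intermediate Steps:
t(W) = -4 (t(W) = -8 + 4*1 = -8 + 4 = -4)
o(Q, j) = -4 + Q*j (o(Q, j) = j*Q - 4 = Q*j - 4 = -4 + Q*j)
z(P, L) = -21 + L² + 6*P (z(P, L) = (6*P + L*L) - (-4 - 5*(-5)) = (6*P + L²) - (-4 + 25) = (L² + 6*P) - 1*21 = (L² + 6*P) - 21 = -21 + L² + 6*P)
z(-7, -6) + 75*11 = (-21 + (-6)² + 6*(-7)) + 75*11 = (-21 + 36 - 42) + 825 = -27 + 825 = 798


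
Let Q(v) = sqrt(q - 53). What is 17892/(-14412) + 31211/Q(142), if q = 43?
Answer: -1491/1201 - 31211*I*sqrt(10)/10 ≈ -1.2415 - 9869.8*I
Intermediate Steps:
Q(v) = I*sqrt(10) (Q(v) = sqrt(43 - 53) = sqrt(-10) = I*sqrt(10))
17892/(-14412) + 31211/Q(142) = 17892/(-14412) + 31211/((I*sqrt(10))) = 17892*(-1/14412) + 31211*(-I*sqrt(10)/10) = -1491/1201 - 31211*I*sqrt(10)/10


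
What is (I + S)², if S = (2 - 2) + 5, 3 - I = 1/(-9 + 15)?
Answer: 2209/36 ≈ 61.361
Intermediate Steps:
I = 17/6 (I = 3 - 1/(-9 + 15) = 3 - 1/6 = 3 - 1*⅙ = 3 - ⅙ = 17/6 ≈ 2.8333)
S = 5 (S = 0 + 5 = 5)
(I + S)² = (17/6 + 5)² = (47/6)² = 2209/36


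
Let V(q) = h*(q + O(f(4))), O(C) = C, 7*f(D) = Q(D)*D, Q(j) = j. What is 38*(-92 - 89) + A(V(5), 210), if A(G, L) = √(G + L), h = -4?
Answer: -6878 + √8862/7 ≈ -6864.6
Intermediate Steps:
f(D) = D²/7 (f(D) = (D*D)/7 = D²/7)
V(q) = -64/7 - 4*q (V(q) = -4*(q + (⅐)*4²) = -4*(q + (⅐)*16) = -4*(q + 16/7) = -4*(16/7 + q) = -64/7 - 4*q)
38*(-92 - 89) + A(V(5), 210) = 38*(-92 - 89) + √((-64/7 - 4*5) + 210) = 38*(-181) + √((-64/7 - 20) + 210) = -6878 + √(-204/7 + 210) = -6878 + √(1266/7) = -6878 + √8862/7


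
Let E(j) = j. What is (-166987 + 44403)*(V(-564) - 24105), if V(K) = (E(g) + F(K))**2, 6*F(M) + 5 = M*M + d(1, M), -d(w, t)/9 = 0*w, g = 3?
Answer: -3101144377423246/9 ≈ -3.4457e+14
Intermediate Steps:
d(w, t) = 0 (d(w, t) = -0*w = -9*0 = 0)
F(M) = -5/6 + M**2/6 (F(M) = -5/6 + (M*M + 0)/6 = -5/6 + (M**2 + 0)/6 = -5/6 + M**2/6)
V(K) = (13/6 + K**2/6)**2 (V(K) = (3 + (-5/6 + K**2/6))**2 = (13/6 + K**2/6)**2)
(-166987 + 44403)*(V(-564) - 24105) = (-166987 + 44403)*((13 + (-564)**2)**2/36 - 24105) = -122584*((13 + 318096)**2/36 - 24105) = -122584*((1/36)*318109**2 - 24105) = -122584*((1/36)*101193335881 - 24105) = -122584*(101193335881/36 - 24105) = -122584*101192468101/36 = -3101144377423246/9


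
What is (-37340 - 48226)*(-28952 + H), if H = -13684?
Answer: 3648191976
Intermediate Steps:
(-37340 - 48226)*(-28952 + H) = (-37340 - 48226)*(-28952 - 13684) = -85566*(-42636) = 3648191976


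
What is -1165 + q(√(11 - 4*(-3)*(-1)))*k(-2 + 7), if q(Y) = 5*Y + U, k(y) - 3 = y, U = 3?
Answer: -1141 + 40*I ≈ -1141.0 + 40.0*I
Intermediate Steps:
k(y) = 3 + y
q(Y) = 3 + 5*Y (q(Y) = 5*Y + 3 = 3 + 5*Y)
-1165 + q(√(11 - 4*(-3)*(-1)))*k(-2 + 7) = -1165 + (3 + 5*√(11 - 4*(-3)*(-1)))*(3 + (-2 + 7)) = -1165 + (3 + 5*√(11 + 12*(-1)))*(3 + 5) = -1165 + (3 + 5*√(11 - 12))*8 = -1165 + (3 + 5*√(-1))*8 = -1165 + (3 + 5*I)*8 = -1165 + (24 + 40*I) = -1141 + 40*I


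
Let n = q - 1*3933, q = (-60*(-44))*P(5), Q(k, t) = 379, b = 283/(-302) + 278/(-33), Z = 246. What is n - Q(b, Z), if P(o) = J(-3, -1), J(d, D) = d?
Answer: -12232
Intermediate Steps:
P(o) = -3
b = -93295/9966 (b = 283*(-1/302) + 278*(-1/33) = -283/302 - 278/33 = -93295/9966 ≈ -9.3613)
q = -7920 (q = -60*(-44)*(-3) = 2640*(-3) = -7920)
n = -11853 (n = -7920 - 1*3933 = -7920 - 3933 = -11853)
n - Q(b, Z) = -11853 - 1*379 = -11853 - 379 = -12232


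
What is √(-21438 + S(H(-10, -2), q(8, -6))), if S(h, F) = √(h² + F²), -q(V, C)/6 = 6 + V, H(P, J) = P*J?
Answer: √(-21438 + 4*√466) ≈ 146.12*I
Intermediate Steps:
H(P, J) = J*P
q(V, C) = -36 - 6*V (q(V, C) = -6*(6 + V) = -36 - 6*V)
S(h, F) = √(F² + h²)
√(-21438 + S(H(-10, -2), q(8, -6))) = √(-21438 + √((-36 - 6*8)² + (-2*(-10))²)) = √(-21438 + √((-36 - 48)² + 20²)) = √(-21438 + √((-84)² + 400)) = √(-21438 + √(7056 + 400)) = √(-21438 + √7456) = √(-21438 + 4*√466)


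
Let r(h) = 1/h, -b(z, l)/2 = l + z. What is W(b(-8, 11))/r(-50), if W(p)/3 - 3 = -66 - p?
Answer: 8550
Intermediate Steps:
b(z, l) = -2*l - 2*z (b(z, l) = -2*(l + z) = -2*l - 2*z)
W(p) = -189 - 3*p (W(p) = 9 + 3*(-66 - p) = 9 + (-198 - 3*p) = -189 - 3*p)
W(b(-8, 11))/r(-50) = (-189 - 3*(-2*11 - 2*(-8)))/(1/(-50)) = (-189 - 3*(-22 + 16))/(-1/50) = (-189 - 3*(-6))*(-50) = (-189 + 18)*(-50) = -171*(-50) = 8550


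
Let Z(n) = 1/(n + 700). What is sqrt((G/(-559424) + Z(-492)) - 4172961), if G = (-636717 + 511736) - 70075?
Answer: I*sqrt(862130911344069055)/454532 ≈ 2042.8*I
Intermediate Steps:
Z(n) = 1/(700 + n)
G = -195056 (G = -124981 - 70075 = -195056)
sqrt((G/(-559424) + Z(-492)) - 4172961) = sqrt((-195056/(-559424) + 1/(700 - 492)) - 4172961) = sqrt((-195056*(-1/559424) + 1/208) - 4172961) = sqrt((12191/34964 + 1/208) - 4172961) = sqrt(642673/1818128 - 4172961) = sqrt(-7586976594335/1818128) = I*sqrt(862130911344069055)/454532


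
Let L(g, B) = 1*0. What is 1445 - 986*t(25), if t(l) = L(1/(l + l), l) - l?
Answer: 26095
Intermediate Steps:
L(g, B) = 0
t(l) = -l (t(l) = 0 - l = -l)
1445 - 986*t(25) = 1445 - (-986)*25 = 1445 - 986*(-25) = 1445 + 24650 = 26095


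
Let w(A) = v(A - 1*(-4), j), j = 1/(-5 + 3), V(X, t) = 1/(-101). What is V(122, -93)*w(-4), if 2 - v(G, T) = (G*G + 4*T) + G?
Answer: -4/101 ≈ -0.039604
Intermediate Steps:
V(X, t) = -1/101
j = -½ (j = 1/(-2) = -½ ≈ -0.50000)
v(G, T) = 2 - G - G² - 4*T (v(G, T) = 2 - ((G*G + 4*T) + G) = 2 - ((G² + 4*T) + G) = 2 - (G + G² + 4*T) = 2 + (-G - G² - 4*T) = 2 - G - G² - 4*T)
w(A) = -A - (4 + A)² (w(A) = 2 - (A - 1*(-4)) - (A - 1*(-4))² - 4*(-½) = 2 - (A + 4) - (A + 4)² + 2 = 2 - (4 + A) - (4 + A)² + 2 = 2 + (-4 - A) - (4 + A)² + 2 = -A - (4 + A)²)
V(122, -93)*w(-4) = -(-1*(-4) - (4 - 4)²)/101 = -(4 - 1*0²)/101 = -(4 - 1*0)/101 = -(4 + 0)/101 = -1/101*4 = -4/101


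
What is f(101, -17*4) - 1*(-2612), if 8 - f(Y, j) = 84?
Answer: 2536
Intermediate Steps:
f(Y, j) = -76 (f(Y, j) = 8 - 1*84 = 8 - 84 = -76)
f(101, -17*4) - 1*(-2612) = -76 - 1*(-2612) = -76 + 2612 = 2536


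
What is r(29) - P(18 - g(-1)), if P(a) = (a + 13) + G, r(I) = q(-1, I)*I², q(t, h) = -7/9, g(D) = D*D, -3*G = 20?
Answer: -6097/9 ≈ -677.44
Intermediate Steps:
G = -20/3 (G = -⅓*20 = -20/3 ≈ -6.6667)
g(D) = D²
q(t, h) = -7/9
r(I) = -7*I²/9
P(a) = 19/3 + a (P(a) = (a + 13) - 20/3 = (13 + a) - 20/3 = 19/3 + a)
r(29) - P(18 - g(-1)) = -7/9*29² - (19/3 + (18 - 1*(-1)²)) = -7/9*841 - (19/3 + (18 - 1*1)) = -5887/9 - (19/3 + (18 - 1)) = -5887/9 - (19/3 + 17) = -5887/9 - 1*70/3 = -5887/9 - 70/3 = -6097/9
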